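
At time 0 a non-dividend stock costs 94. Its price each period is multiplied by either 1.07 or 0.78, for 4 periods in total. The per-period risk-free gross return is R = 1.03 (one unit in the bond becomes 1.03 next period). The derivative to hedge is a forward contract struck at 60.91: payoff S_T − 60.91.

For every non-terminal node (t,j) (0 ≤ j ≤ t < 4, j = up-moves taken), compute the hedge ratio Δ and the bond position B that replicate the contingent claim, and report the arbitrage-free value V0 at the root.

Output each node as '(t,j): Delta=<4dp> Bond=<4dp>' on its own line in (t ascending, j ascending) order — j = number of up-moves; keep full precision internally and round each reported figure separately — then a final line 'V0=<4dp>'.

(0,0): Delta=1.0000 Bond=-54.1177
(1,0): Delta=1.0000 Bond=-55.7413
(1,1): Delta=1.0000 Bond=-55.7413
(2,0): Delta=1.0000 Bond=-57.4135
(2,1): Delta=1.0000 Bond=-57.4135
(2,2): Delta=1.0000 Bond=-57.4135
(3,0): Delta=1.0000 Bond=-59.1359
(3,1): Delta=1.0000 Bond=-59.1359
(3,2): Delta=1.0000 Bond=-59.1359
(3,3): Delta=1.0000 Bond=-59.1359
V0=39.8823

Since d<R<u, set p* = (R−d)/(u−d) = 0.8621; price each node as the discounted p*-expectation of its children.
Terminal values V(4,·): V(4,0)=-26.1158, V(4,1)=-13.1796, V(4,2)=4.5664, V(4,3)=28.9102, V(4,4)=62.3048
(3,0): S=44.6079. Δ = (V_up−V_dn)/(S_up−S_dn) = (-13.1796−-26.1158)/(47.7304−34.7942) = 1.0000. V = [p*·-13.1796 + (1−p*)·-26.1158]/1.03 = -14.5280. B = V − Δ·S = -59.1359.
(3,1): S=61.1929. Δ = (V_up−V_dn)/(S_up−S_dn) = (4.5664−-13.1796)/(65.4764−47.7304) = 1.0000. V = [p*·4.5664 + (1−p*)·-13.1796]/1.03 = 2.0569. B = V − Δ·S = -59.1359.
(3,2): S=83.9441. Δ = (V_up−V_dn)/(S_up−S_dn) = (28.9102−4.5664)/(89.8202−65.4764) = 1.0000. V = [p*·28.9102 + (1−p*)·4.5664]/1.03 = 24.8081. B = V − Δ·S = -59.1359.
(3,3): S=115.1540. Δ = (V_up−V_dn)/(S_up−S_dn) = (62.3048−28.9102)/(123.2148−89.8202) = 1.0000. V = [p*·62.3048 + (1−p*)·28.9102]/1.03 = 56.0181. B = V − Δ·S = -59.1359.
(2,0): S=57.1896. Δ = (V_up−V_dn)/(S_up−S_dn) = (2.0569−-14.5280)/(61.1929−44.6079) = 1.0000. V = [p*·2.0569 + (1−p*)·-14.5280]/1.03 = -0.2239. B = V − Δ·S = -57.4135.
(2,1): S=78.4524. Δ = (V_up−V_dn)/(S_up−S_dn) = (24.8081−2.0569)/(83.9441−61.1929) = 1.0000. V = [p*·24.8081 + (1−p*)·2.0569]/1.03 = 21.0389. B = V − Δ·S = -57.4135.
(2,2): S=107.6206. Δ = (V_up−V_dn)/(S_up−S_dn) = (56.0181−24.8081)/(115.1540−83.9441) = 1.0000. V = [p*·56.0181 + (1−p*)·24.8081]/1.03 = 50.2071. B = V − Δ·S = -57.4135.
(1,0): S=73.3200. Δ = (V_up−V_dn)/(S_up−S_dn) = (21.0389−-0.2239)/(78.4524−57.1896) = 1.0000. V = [p*·21.0389 + (1−p*)·-0.2239]/1.03 = 17.5787. B = V − Δ·S = -55.7413.
(1,1): S=100.5800. Δ = (V_up−V_dn)/(S_up−S_dn) = (50.2071−21.0389)/(107.6206−78.4524) = 1.0000. V = [p*·50.2071 + (1−p*)·21.0389]/1.03 = 44.8387. B = V − Δ·S = -55.7413.
(0,0): S=94.0000. Δ = (V_up−V_dn)/(S_up−S_dn) = (44.8387−17.5787)/(100.5800−73.3200) = 1.0000. V = [p*·44.8387 + (1−p*)·17.5787]/1.03 = 39.8823. B = V − Δ·S = -54.1177.
Each (Δ,B) replicates both successor values, so the strategy is self-financing and V0 is arbitrage-free.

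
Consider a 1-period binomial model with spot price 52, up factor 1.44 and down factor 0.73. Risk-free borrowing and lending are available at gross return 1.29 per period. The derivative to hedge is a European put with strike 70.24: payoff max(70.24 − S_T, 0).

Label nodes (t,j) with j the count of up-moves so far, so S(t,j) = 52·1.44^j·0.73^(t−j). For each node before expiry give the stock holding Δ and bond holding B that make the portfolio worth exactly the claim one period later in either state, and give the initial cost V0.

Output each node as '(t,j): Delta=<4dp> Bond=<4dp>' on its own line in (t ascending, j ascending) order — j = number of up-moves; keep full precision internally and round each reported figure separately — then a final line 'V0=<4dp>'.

(0,0): Delta=-0.8743 Bond=50.7514
V0=5.2866

No-arbitrage ⇒ martingale measure with p* = (R−d)/(u−d) = 0.7887.
Terminal payoffs: V(1,0)=32.2800, V(1,1)=0.0000
  t=0,j=0: stock 52.0000 → up 74.8800 (V=0.0000), down 37.9600 (V=32.2800). Price 5.2866; hedge Δ=-0.8743, bond B=50.7514.
Self-financing check: at every node Δ·S+B equals the discounted successor values.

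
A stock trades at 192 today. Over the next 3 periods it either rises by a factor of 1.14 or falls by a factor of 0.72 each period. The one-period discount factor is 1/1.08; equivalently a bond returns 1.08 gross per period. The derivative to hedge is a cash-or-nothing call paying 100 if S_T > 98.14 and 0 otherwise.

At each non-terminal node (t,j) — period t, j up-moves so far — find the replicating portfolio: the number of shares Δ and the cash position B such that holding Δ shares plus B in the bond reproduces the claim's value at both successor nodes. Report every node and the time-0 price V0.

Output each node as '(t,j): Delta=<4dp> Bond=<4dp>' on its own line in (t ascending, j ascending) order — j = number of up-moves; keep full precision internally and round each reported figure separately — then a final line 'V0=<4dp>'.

(0,0): Delta=0.0217 Bond=74.9859
(1,0): Delta=0.2278 Bond=52.4901
(1,1): Delta=0.0000 Bond=85.7339
(2,0): Delta=2.3921 Bond=-158.7302
(2,1): Delta=0.0000 Bond=92.5926
(2,2): Delta=0.0000 Bond=92.5926
V0=79.1518

Risk-neutral probability p* = (R−d)/(u−d) = (1.08−0.72)/(1.14−0.72) = 0.8571.
Terminal values V(3,·): V(3,0)=0.0000, V(3,1)=100.0000, V(3,2)=100.0000, V(3,3)=100.0000
Node (2,0) S=99.5328: V=(p*·100.0000+(1−p*)·0.0000)/1.08=79.3651; Δ=(100.0000−0.0000)/(113.4674−71.6636)=2.3921; B=V−Δ·S=-158.7302
Node (2,1) S=157.5936: V=(p*·100.0000+(1−p*)·100.0000)/1.08=92.5926; Δ=(100.0000−100.0000)/(179.6567−113.4674)=0.0000; B=V−Δ·S=92.5926
Node (2,2) S=249.5232: V=(p*·100.0000+(1−p*)·100.0000)/1.08=92.5926; Δ=(100.0000−100.0000)/(284.4564−179.6567)=0.0000; B=V−Δ·S=92.5926
Node (1,0) S=138.2400: V=(p*·92.5926+(1−p*)·79.3651)/1.08=83.9842; Δ=(92.5926−79.3651)/(157.5936−99.5328)=0.2278; B=V−Δ·S=52.4901
Node (1,1) S=218.8800: V=(p*·92.5926+(1−p*)·92.5926)/1.08=85.7339; Δ=(92.5926−92.5926)/(249.5232−157.5936)=0.0000; B=V−Δ·S=85.7339
Node (0,0) S=192.0000: V=(p*·85.7339+(1−p*)·83.9842)/1.08=79.1518; Δ=(85.7339−83.9842)/(218.8800−138.2400)=0.0217; B=V−Δ·S=74.9859
Root portfolio cost Δ·192+B reproduces V0=79.1518.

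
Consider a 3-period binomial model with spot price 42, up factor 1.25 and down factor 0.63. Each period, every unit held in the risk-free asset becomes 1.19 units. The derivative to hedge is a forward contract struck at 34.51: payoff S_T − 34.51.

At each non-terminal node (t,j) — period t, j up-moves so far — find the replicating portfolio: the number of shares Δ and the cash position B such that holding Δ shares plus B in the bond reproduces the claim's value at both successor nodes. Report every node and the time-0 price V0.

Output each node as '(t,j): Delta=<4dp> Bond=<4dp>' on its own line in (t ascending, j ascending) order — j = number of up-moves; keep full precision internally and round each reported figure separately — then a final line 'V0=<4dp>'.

Risk-neutral probability p* = (R−d)/(u−d) = (1.19−0.63)/(1.25−0.63) = 0.9032.
Terminal payoffs: V(3,0)=-24.0080, V(3,1)=-13.6727, V(3,2)=6.8338, V(3,3)=47.5213
  t=2,j=0: stock 16.6698 → up 20.8373 (V=-13.6727), down 10.5020 (V=-24.0080). Price -12.3302; hedge Δ=1.0000, bond B=-29.0000.
  t=2,j=1: stock 33.0750 → up 41.3438 (V=6.8338), down 20.8373 (V=-13.6727). Price 4.0750; hedge Δ=1.0000, bond B=-29.0000.
  t=2,j=2: stock 65.6250 → up 82.0312 (V=47.5213), down 41.3438 (V=6.8338). Price 36.6250; hedge Δ=1.0000, bond B=-29.0000.
  t=1,j=0: stock 26.4600 → up 33.0750 (V=4.0750), down 16.6698 (V=-12.3302). Price 2.0903; hedge Δ=1.0000, bond B=-24.3697.
  t=1,j=1: stock 52.5000 → up 65.6250 (V=36.6250), down 33.0750 (V=4.0750). Price 28.1303; hedge Δ=1.0000, bond B=-24.3697.
  t=0,j=0: stock 42.0000 → up 52.5000 (V=28.1303), down 26.4600 (V=2.0903). Price 21.5212; hedge Δ=1.0000, bond B=-20.4788.
Self-financing check: at every node Δ·S+B equals the discounted successor values.

(0,0): Delta=1.0000 Bond=-20.4788
(1,0): Delta=1.0000 Bond=-24.3697
(1,1): Delta=1.0000 Bond=-24.3697
(2,0): Delta=1.0000 Bond=-29.0000
(2,1): Delta=1.0000 Bond=-29.0000
(2,2): Delta=1.0000 Bond=-29.0000
V0=21.5212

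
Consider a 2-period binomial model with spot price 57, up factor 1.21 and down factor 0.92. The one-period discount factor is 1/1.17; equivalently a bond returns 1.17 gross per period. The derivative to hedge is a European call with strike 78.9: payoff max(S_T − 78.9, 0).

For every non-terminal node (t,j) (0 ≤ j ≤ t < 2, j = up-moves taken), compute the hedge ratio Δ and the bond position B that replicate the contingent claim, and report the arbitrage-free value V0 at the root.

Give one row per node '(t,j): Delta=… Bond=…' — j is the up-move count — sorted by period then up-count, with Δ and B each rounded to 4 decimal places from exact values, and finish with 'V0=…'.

(0,0): Delta=0.2030 Bond=-9.0976
(1,0): Delta=0.0000 Bond=0.0000
(1,1): Delta=0.2277 Bond=-12.3472
V0=2.4722

Risk-neutral probability p* = (R−d)/(u−d) = (1.17−0.92)/(1.21−0.92) = 0.8621.
Payoff layer (t=2): V(2,0)=0.0000, V(2,1)=0.0000, V(2,2)=4.5537
(1,0): S=52.4400. Δ = (V_up−V_dn)/(S_up−S_dn) = (0.0000−0.0000)/(63.4524−48.2448) = 0.0000. V = [p*·0.0000 + (1−p*)·0.0000]/1.17 = 0.0000. B = V − Δ·S = 0.0000.
(1,1): S=68.9700. Δ = (V_up−V_dn)/(S_up−S_dn) = (4.5537−0.0000)/(83.4537−63.4524) = 0.2277. V = [p*·4.5537 + (1−p*)·0.0000]/1.17 = 3.3552. B = V − Δ·S = -12.3472.
(0,0): S=57.0000. Δ = (V_up−V_dn)/(S_up−S_dn) = (3.3552−0.0000)/(68.9700−52.4400) = 0.2030. V = [p*·3.3552 + (1−p*)·0.0000]/1.17 = 2.4722. B = V − Δ·S = -9.0976.
Check: Δ(0,0)·S0 + B(0,0) = 2.4722 = V0.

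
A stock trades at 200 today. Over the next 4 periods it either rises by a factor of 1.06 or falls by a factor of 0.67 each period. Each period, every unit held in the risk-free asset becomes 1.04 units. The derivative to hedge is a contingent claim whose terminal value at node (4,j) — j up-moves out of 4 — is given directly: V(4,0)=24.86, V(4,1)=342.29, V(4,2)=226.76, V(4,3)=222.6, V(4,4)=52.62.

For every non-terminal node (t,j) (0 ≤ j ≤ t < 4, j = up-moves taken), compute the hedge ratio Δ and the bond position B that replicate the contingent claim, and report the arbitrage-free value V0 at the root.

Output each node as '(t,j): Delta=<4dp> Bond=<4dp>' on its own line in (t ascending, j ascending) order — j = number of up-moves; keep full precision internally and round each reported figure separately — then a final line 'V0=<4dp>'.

(0,0): Delta=-1.6702 Bond=406.7181
(1,0): Delta=-0.2504 Bond=232.7227
(1,1): Delta=-1.7187 Bond=433.2713
(2,0): Delta=-2.5629 Bond=449.6509
(2,1): Delta=-0.1713 Bond=230.8090
(2,2): Delta=-1.7716 Bond=462.4829
(3,0): Delta=13.5310 Bond=-500.4504
(3,1): Delta=-3.1128 Bond=519.9660
(3,2): Delta=-0.0708 Bond=224.9103
(3,3): Delta=-1.8297 Bond=494.8240
V0=72.6712

The replicating-portfolio and risk-neutral prices coincide; use p* = (1.04−0.67)/(1.06−0.67) = 0.9487 for the latter.
At expiry t=4: V(4,0)=24.8600, V(4,1)=342.2900, V(4,2)=226.7600, V(4,3)=222.6000, V(4,4)=52.6200
Node (3,0) S=60.1526: V=(p*·342.2900+(1−p*)·24.8600)/1.04=313.4726; Δ=(342.2900−24.8600)/(63.7618−40.3022)=13.5310; B=V−Δ·S=-500.4504
Node (3,1) S=95.1668: V=(p*·226.7600+(1−p*)·342.2900)/1.04=223.7352; Δ=(226.7600−342.2900)/(100.8768−63.7618)=-3.1128; B=V−Δ·S=519.9660
Node (3,2) S=150.5624: V=(p*·222.6000+(1−p*)·226.7600)/1.04=214.2436; Δ=(222.6000−226.7600)/(159.5961−100.8768)=-0.0708; B=V−Δ·S=224.9103
Node (3,3) S=238.2032: V=(p*·52.6200+(1−p*)·222.6000)/1.04=58.9778; Δ=(52.6200−222.6000)/(252.4954−159.5961)=-1.8297; B=V−Δ·S=494.8240
Node (2,0) S=89.7800: V=(p*·223.7352+(1−p*)·313.4726)/1.04=219.5549; Δ=(223.7352−313.4726)/(95.1668−60.1526)=-2.5629; B=V−Δ·S=449.6509
Node (2,1) S=142.0400: V=(p*·214.2436+(1−p*)·223.7352)/1.04=206.4715; Δ=(214.2436−223.7352)/(150.5624−95.1668)=-0.1713; B=V−Δ·S=230.8090
Node (2,2) S=224.7200: V=(p*·58.9778+(1−p*)·214.2436)/1.04=64.3655; Δ=(58.9778−214.2436)/(238.2032−150.5624)=-1.7716; B=V−Δ·S=462.4829
Node (1,0) S=134.0000: V=(p*·206.4715+(1−p*)·219.5549)/1.04=199.1754; Δ=(206.4715−219.5549)/(142.0400−89.7800)=-0.2504; B=V−Δ·S=232.7227
Node (1,1) S=212.0000: V=(p*·64.3655+(1−p*)·206.4715)/1.04=68.8971; Δ=(64.3655−206.4715)/(224.7200−142.0400)=-1.7187; B=V−Δ·S=433.2713
Node (0,0) S=200.0000: V=(p*·68.8971+(1−p*)·199.1754)/1.04=72.6712; Δ=(68.8971−199.1754)/(212.0000−134.0000)=-1.6702; B=V−Δ·S=406.7181
Root portfolio cost Δ·200+B reproduces V0=72.6712.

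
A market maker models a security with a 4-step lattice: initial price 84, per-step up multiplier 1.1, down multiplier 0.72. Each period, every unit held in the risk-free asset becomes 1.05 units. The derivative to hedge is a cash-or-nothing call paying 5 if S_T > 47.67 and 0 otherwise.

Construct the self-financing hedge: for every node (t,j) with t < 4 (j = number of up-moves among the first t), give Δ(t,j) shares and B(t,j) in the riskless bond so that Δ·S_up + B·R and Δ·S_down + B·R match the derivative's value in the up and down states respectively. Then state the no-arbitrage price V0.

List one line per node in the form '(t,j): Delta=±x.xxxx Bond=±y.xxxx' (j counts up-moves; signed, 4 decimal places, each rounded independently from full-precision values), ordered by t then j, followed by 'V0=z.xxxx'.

The replicating-portfolio and risk-neutral prices coincide; use p* = (1.05−0.72)/(1.1−0.72) = 0.8684 for the latter.
Payoff layer (t=4): V(4,0)=0.0000, V(4,1)=0.0000, V(4,2)=5.0000, V(4,3)=5.0000, V(4,4)=5.0000
  t=3,j=0: stock 31.3528 → up 34.4881 (V=0.0000), down 22.5740 (V=0.0000). Price 0.0000; hedge Δ=0.0000, bond B=0.0000.
  t=3,j=1: stock 47.9002 → up 52.6902 (V=5.0000), down 34.4881 (V=0.0000). Price 4.1353; hedge Δ=0.2747, bond B=-9.0226.
  t=3,j=2: stock 73.1808 → up 80.4989 (V=5.0000), down 52.6902 (V=5.0000). Price 4.7619; hedge Δ=0.0000, bond B=4.7619.
  t=3,j=3: stock 111.8040 → up 122.9844 (V=5.0000), down 80.4989 (V=5.0000). Price 4.7619; hedge Δ=0.0000, bond B=4.7619.
  t=2,j=0: stock 43.5456 → up 47.9002 (V=4.1353), down 31.3528 (V=0.0000). Price 3.4202; hedge Δ=0.2499, bond B=-7.4623.
  t=2,j=1: stock 66.5280 → up 73.1808 (V=4.7619), down 47.9002 (V=4.1353). Price 4.4566; hedge Δ=0.0248, bond B=2.8078.
  t=2,j=2: stock 101.6400 → up 111.8040 (V=4.7619), down 73.1808 (V=4.7619). Price 4.5351; hedge Δ=0.0000, bond B=4.5351.
  t=1,j=0: stock 60.4800 → up 66.5280 (V=4.4566), down 43.5456 (V=3.4202). Price 4.1145; hedge Δ=0.0451, bond B=1.3871.
  t=1,j=1: stock 92.4000 → up 101.6400 (V=4.5351), down 66.5280 (V=4.4566). Price 4.3093; hedge Δ=0.0022, bond B=4.1027.
  t=0,j=0: stock 84.0000 → up 92.4000 (V=4.3093), down 60.4800 (V=4.1145). Price 4.0797; hedge Δ=0.0061, bond B=3.5671.
Root portfolio cost Δ·84+B reproduces V0=4.0797.

(0,0): Delta=0.0061 Bond=3.5671
(1,0): Delta=0.0451 Bond=1.3871
(1,1): Delta=0.0022 Bond=4.1027
(2,0): Delta=0.2499 Bond=-7.4623
(2,1): Delta=0.0248 Bond=2.8078
(2,2): Delta=0.0000 Bond=4.5351
(3,0): Delta=0.0000 Bond=0.0000
(3,1): Delta=0.2747 Bond=-9.0226
(3,2): Delta=0.0000 Bond=4.7619
(3,3): Delta=0.0000 Bond=4.7619
V0=4.0797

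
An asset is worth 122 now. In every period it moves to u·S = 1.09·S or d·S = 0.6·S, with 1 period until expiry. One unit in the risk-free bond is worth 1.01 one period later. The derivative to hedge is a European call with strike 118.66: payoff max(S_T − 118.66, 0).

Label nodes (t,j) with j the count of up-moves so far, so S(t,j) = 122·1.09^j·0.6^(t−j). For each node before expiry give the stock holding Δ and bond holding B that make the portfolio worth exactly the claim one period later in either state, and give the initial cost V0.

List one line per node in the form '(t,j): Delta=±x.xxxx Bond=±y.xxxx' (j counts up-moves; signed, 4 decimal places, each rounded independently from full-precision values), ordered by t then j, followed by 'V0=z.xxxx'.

(0,0): Delta=0.2395 Bond=-17.3611
V0=11.8634

Since d<R<u, set p* = (R−d)/(u−d) = 0.8367; price each node as the discounted p*-expectation of its children.
Terminal payoffs: V(1,0)=0.0000, V(1,1)=14.3200
  t=0,j=0: stock 122.0000 → up 132.9800 (V=14.3200), down 73.2000 (V=0.0000). Price 11.8634; hedge Δ=0.2395, bond B=-17.3611.
Check: Δ(0,0)·S0 + B(0,0) = 11.8634 = V0.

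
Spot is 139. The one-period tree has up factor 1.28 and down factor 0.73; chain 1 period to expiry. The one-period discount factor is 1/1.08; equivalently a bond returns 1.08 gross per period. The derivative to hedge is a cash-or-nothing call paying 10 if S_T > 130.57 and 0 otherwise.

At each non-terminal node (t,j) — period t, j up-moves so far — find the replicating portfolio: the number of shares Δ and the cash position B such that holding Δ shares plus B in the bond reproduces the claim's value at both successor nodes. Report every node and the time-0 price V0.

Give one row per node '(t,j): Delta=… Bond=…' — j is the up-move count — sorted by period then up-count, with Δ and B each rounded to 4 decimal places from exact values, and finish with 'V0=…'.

No-arbitrage ⇒ martingale measure with p* = (R−d)/(u−d) = 0.6364.
Terminal values V(1,·): V(1,0)=0.0000, V(1,1)=10.0000
Node (0,0) S=139.0000: V=(p*·10.0000+(1−p*)·0.0000)/1.08=5.8923; Δ=(10.0000−0.0000)/(177.9200−101.4700)=0.1308; B=V−Δ·S=-12.2896
Root portfolio cost Δ·139+B reproduces V0=5.8923.

(0,0): Delta=0.1308 Bond=-12.2896
V0=5.8923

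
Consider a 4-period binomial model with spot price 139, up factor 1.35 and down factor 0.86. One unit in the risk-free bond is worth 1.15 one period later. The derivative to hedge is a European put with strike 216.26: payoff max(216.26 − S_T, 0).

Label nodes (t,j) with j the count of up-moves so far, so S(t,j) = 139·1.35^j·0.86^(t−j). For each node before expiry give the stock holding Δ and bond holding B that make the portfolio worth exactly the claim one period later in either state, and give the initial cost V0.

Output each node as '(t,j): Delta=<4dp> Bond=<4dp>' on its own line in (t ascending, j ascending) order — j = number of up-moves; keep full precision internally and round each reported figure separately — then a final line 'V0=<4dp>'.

(0,0): Delta=-0.3423 Bond=64.5070
(1,0): Delta=-0.6480 Bond=110.7250
(1,1): Delta=-0.2080 Bond=48.9818
(2,0): Delta=-1.0000 Bond=163.5236
(2,1): Delta=-0.4933 Bond=102.3752
(2,2): Delta=-0.0826 Bond=24.5730
(3,0): Delta=-1.0000 Bond=188.0522
(3,1): Delta=-1.0000 Bond=188.0522
(3,2): Delta=-0.2707 Bond=69.2345
(3,3): Delta=0.0000 Bond=0.0000
V0=16.9293

Risk-neutral probability p* = (R−d)/(u−d) = (1.15−0.86)/(1.35−0.86) = 0.5918.
Terminal values V(4,·): V(4,0)=140.2259, V(4,1)=96.9041, V(4,2)=28.8990, V(4,3)=0.0000, V(4,4)=0.0000
  t=3,j=0: stock 88.4118 → up 119.3559 (V=96.9041), down 76.0341 (V=140.2259). Price 99.6404; hedge Δ=-1.0000, bond B=188.0522.
  t=3,j=1: stock 138.7859 → up 187.3610 (V=28.8990), down 119.3559 (V=96.9041). Price 49.2662; hedge Δ=-1.0000, bond B=188.0522.
  t=3,j=2: stock 217.8617 → up 294.1132 (V=0.0000), down 187.3610 (V=28.8990). Price 10.2570; hedge Δ=-0.2707, bond B=69.2345.
  t=3,j=3: stock 341.9921 → up 461.6894 (V=0.0000), down 294.1132 (V=0.0000). Price 0.0000; hedge Δ=0.0000, bond B=0.0000.
  t=2,j=0: stock 102.8044 → up 138.7859 (V=49.2662), down 88.4118 (V=99.6404). Price 60.7192; hedge Δ=-1.0000, bond B=163.5236.
  t=2,j=1: stock 161.3790 → up 217.8616 (V=10.2570), down 138.7859 (V=49.2662). Price 22.7644; hedge Δ=-0.4933, bond B=102.3752.
  t=2,j=2: stock 253.3275 → up 341.9921 (V=0.0000), down 217.8617 (V=10.2570). Price 3.6404; hedge Δ=-0.0826, bond B=24.5730.
  t=1,j=0: stock 119.5400 → up 161.3790 (V=22.7644), down 102.8044 (V=60.7192). Price 33.2663; hedge Δ=-0.6480, bond B=110.7250.
  t=1,j=1: stock 187.6500 → up 253.3275 (V=3.6404), down 161.3790 (V=22.7644). Price 9.9532; hedge Δ=-0.2080, bond B=48.9818.
  t=0,j=0: stock 139.0000 → up 187.6500 (V=9.9532), down 119.5400 (V=33.2663). Price 16.9293; hedge Δ=-0.3423, bond B=64.5070.
The time-0 hedge costs 16.9293, which is the no-arbitrage price.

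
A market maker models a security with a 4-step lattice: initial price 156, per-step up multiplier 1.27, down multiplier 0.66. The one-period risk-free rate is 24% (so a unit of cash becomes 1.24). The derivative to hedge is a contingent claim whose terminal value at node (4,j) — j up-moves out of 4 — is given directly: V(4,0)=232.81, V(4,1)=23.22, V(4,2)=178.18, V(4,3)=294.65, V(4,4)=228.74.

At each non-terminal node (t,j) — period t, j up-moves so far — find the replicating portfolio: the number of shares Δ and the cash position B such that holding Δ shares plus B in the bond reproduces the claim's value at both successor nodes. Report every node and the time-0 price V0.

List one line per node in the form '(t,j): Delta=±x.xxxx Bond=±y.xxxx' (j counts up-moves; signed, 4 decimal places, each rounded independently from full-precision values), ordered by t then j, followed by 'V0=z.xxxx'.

Since d<R<u, set p* = (R−d)/(u−d) = 0.9508; price each node as the discounted p*-expectation of its children.
Payoff layer (t=4): V(4,0)=232.8100, V(4,1)=23.2200, V(4,2)=178.1800, V(4,3)=294.6500, V(4,4)=228.7400
(3,0): S=44.8494. Δ = (V_up−V_dn)/(S_up−S_dn) = (23.2200−232.8100)/(56.9587−29.6006) = -7.6610. V = [p*·23.2200 + (1−p*)·232.8100]/1.24 = 27.0385. B = V − Δ·S = 370.6286.
(3,1): S=86.3011. Δ = (V_up−V_dn)/(S_up−S_dn) = (178.1800−23.2200)/(109.6024−56.9587) = 2.9436. V = [p*·178.1800 + (1−p*)·23.2200]/1.24 = 137.5476. B = V − Δ·S = -116.4852.
(3,2): S=166.0642. Δ = (V_up−V_dn)/(S_up−S_dn) = (294.6500−178.1800)/(210.9015−109.6024) = 1.1498. V = [p*·294.6500 + (1−p*)·178.1800]/1.24 = 233.0016. B = V − Δ·S = 42.0672.
(3,3): S=319.5477. Δ = (V_up−V_dn)/(S_up−S_dn) = (228.7400−294.6500)/(405.8256−210.9015) = -0.3381. V = [p*·228.7400 + (1−p*)·294.6500]/1.24 = 187.0818. B = V − Δ·S = 295.1310.
(2,0): S=67.9536. Δ = (V_up−V_dn)/(S_up−S_dn) = (137.5476−27.0385)/(86.3011−44.8494) = 2.6660. V = [p*·137.5476 + (1−p*)·27.0385]/1.24 = 106.5425. B = V − Δ·S = -74.6200.
(2,1): S=130.7592. Δ = (V_up−V_dn)/(S_up−S_dn) = (233.0016−137.5476)/(166.0642−86.3011) = 1.1967. V = [p*·233.0016 + (1−p*)·137.5476]/1.24 = 184.1187. B = V − Δ·S = 27.6367.
(2,2): S=251.6124. Δ = (V_up−V_dn)/(S_up−S_dn) = (187.0818−233.0016)/(319.5477−166.0642) = -0.2992. V = [p*·187.0818 + (1−p*)·233.0016]/1.24 = 152.6937. B = V − Δ·S = 227.9720.
(1,0): S=102.9600. Δ = (V_up−V_dn)/(S_up−S_dn) = (184.1187−106.5425)/(130.7592−67.9536) = 1.2352. V = [p*·184.1187 + (1−p*)·106.5425]/1.24 = 145.4060. B = V − Δ·S = 18.2320.
(1,1): S=198.1200. Δ = (V_up−V_dn)/(S_up−S_dn) = (152.6937−184.1187)/(251.6124−130.7592) = -0.2600. V = [p*·152.6937 + (1−p*)·184.1187]/1.24 = 124.3864. B = V − Δ·S = 175.9028.
(0,0): S=156.0000. Δ = (V_up−V_dn)/(S_up−S_dn) = (124.3864−145.4060)/(198.1200−102.9600) = -0.2209. V = [p*·124.3864 + (1−p*)·145.4060]/1.24 = 101.1453. B = V − Δ·S = 135.6036.
Each (Δ,B) replicates both successor values, so the strategy is self-financing and V0 is arbitrage-free.

(0,0): Delta=-0.2209 Bond=135.6036
(1,0): Delta=1.2352 Bond=18.2320
(1,1): Delta=-0.2600 Bond=175.9028
(2,0): Delta=2.6660 Bond=-74.6200
(2,1): Delta=1.1967 Bond=27.6367
(2,2): Delta=-0.2992 Bond=227.9720
(3,0): Delta=-7.6610 Bond=370.6286
(3,1): Delta=2.9436 Bond=-116.4852
(3,2): Delta=1.1498 Bond=42.0672
(3,3): Delta=-0.3381 Bond=295.1310
V0=101.1453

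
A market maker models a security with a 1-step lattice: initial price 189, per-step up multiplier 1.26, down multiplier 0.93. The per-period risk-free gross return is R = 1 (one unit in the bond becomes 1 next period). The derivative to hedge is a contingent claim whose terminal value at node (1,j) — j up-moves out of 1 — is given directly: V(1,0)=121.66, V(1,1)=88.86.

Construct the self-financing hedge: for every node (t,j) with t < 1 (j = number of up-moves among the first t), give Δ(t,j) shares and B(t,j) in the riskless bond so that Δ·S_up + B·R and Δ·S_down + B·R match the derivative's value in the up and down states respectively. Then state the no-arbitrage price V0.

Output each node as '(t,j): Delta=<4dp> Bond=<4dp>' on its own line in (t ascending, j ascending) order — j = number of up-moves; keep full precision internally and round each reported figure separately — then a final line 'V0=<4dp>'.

Since d<R<u, set p* = (R−d)/(u−d) = 0.2121; price each node as the discounted p*-expectation of its children.
Terminal payoffs: V(1,0)=121.6600, V(1,1)=88.8600
Node (0,0) S=189.0000: V=(p*·88.8600+(1−p*)·121.6600)/1=114.7024; Δ=(88.8600−121.6600)/(238.1400−175.7700)=-0.5259; B=V−Δ·S=214.0964
Root portfolio cost Δ·189+B reproduces V0=114.7024.

(0,0): Delta=-0.5259 Bond=214.0964
V0=114.7024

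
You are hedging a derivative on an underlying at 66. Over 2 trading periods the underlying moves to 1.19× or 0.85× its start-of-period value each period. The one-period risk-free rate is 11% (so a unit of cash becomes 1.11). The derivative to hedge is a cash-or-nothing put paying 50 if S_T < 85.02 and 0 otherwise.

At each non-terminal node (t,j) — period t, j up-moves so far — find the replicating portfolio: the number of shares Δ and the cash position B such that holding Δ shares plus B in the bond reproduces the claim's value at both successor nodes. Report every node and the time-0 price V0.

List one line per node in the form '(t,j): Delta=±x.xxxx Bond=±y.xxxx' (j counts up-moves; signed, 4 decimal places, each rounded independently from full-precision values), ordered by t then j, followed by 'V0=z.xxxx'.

(0,0): Delta=-1.5350 Bond=118.1627
(1,0): Delta=0.0000 Bond=45.0450
(1,1): Delta=-1.8724 Bond=157.6577
V0=16.8503

The replicating-portfolio and risk-neutral prices coincide; use p* = (1.11−0.85)/(1.19−0.85) = 0.7647 for the latter.
Payoff layer (t=2): V(2,0)=50.0000, V(2,1)=50.0000, V(2,2)=0.0000
Node (1,0) S=56.1000: V=(p*·50.0000+(1−p*)·50.0000)/1.11=45.0450; Δ=(50.0000−50.0000)/(66.7590−47.6850)=0.0000; B=V−Δ·S=45.0450
Node (1,1) S=78.5400: V=(p*·0.0000+(1−p*)·50.0000)/1.11=10.5988; Δ=(0.0000−50.0000)/(93.4626−66.7590)=-1.8724; B=V−Δ·S=157.6577
Node (0,0) S=66.0000: V=(p*·10.5988+(1−p*)·45.0450)/1.11=16.8503; Δ=(10.5988−45.0450)/(78.5400−56.1000)=-1.5350; B=V−Δ·S=118.1627
The time-0 hedge costs 16.8503, which is the no-arbitrage price.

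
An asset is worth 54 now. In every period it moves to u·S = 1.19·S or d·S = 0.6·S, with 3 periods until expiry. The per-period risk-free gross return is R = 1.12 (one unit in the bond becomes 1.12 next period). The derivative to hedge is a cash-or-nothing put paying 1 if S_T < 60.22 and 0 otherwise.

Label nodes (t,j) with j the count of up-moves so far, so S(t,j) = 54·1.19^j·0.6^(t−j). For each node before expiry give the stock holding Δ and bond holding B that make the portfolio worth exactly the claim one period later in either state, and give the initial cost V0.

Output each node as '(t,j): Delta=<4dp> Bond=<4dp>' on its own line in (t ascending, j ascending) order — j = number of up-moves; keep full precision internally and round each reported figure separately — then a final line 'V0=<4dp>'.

Risk-neutral probability p* = (R−d)/(u−d) = (1.12−0.6)/(1.19−0.6) = 0.8814.
At expiry t=3: V(3,0)=1.0000, V(3,1)=1.0000, V(3,2)=1.0000, V(3,3)=0.0000
Node (2,0) S=19.4400: V=(p*·1.0000+(1−p*)·1.0000)/1.12=0.8929; Δ=(1.0000−1.0000)/(23.1336−11.6640)=0.0000; B=V−Δ·S=0.8929
Node (2,1) S=38.5560: V=(p*·1.0000+(1−p*)·1.0000)/1.12=0.8929; Δ=(1.0000−1.0000)/(45.8816−23.1336)=0.0000; B=V−Δ·S=0.8929
Node (2,2) S=76.4694: V=(p*·0.0000+(1−p*)·1.0000)/1.12=0.1059; Δ=(0.0000−1.0000)/(90.9986−45.8816)=-0.0222; B=V−Δ·S=1.8008
Node (1,0) S=32.4000: V=(p*·0.8929+(1−p*)·0.8929)/1.12=0.7972; Δ=(0.8929−0.8929)/(38.5560−19.4400)=0.0000; B=V−Δ·S=0.7972
Node (1,1) S=64.2600: V=(p*·0.1059+(1−p*)·0.8929)/1.12=0.1779; Δ=(0.1059−0.8929)/(76.4694−38.5560)=-0.0208; B=V−Δ·S=1.5117
Node (0,0) S=54.0000: V=(p*·0.1779+(1−p*)·0.7972)/1.12=0.2245; Δ=(0.1779−0.7972)/(64.2600−32.4000)=-0.0194; B=V−Δ·S=1.2741
Root portfolio cost Δ·54+B reproduces V0=0.2245.

(0,0): Delta=-0.0194 Bond=1.2741
(1,0): Delta=0.0000 Bond=0.7972
(1,1): Delta=-0.0208 Bond=1.5117
(2,0): Delta=0.0000 Bond=0.8929
(2,1): Delta=0.0000 Bond=0.8929
(2,2): Delta=-0.0222 Bond=1.8008
V0=0.2245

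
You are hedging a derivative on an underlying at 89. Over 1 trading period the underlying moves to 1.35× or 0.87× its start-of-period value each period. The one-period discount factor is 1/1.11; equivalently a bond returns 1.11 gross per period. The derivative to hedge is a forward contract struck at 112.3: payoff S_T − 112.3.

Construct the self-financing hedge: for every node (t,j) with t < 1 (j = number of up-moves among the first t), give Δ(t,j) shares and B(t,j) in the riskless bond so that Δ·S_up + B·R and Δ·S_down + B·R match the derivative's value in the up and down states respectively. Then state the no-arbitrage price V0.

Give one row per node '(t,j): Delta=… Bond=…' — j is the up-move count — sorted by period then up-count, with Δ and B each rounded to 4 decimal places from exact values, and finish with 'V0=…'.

Since d<R<u, set p* = (R−d)/(u−d) = 0.5000; price each node as the discounted p*-expectation of its children.
Payoff layer (t=1): V(1,0)=-34.8700, V(1,1)=7.8500
(0,0): S=89.0000. Δ = (V_up−V_dn)/(S_up−S_dn) = (7.8500−-34.8700)/(120.1500−77.4300) = 1.0000. V = [p*·7.8500 + (1−p*)·-34.8700]/1.11 = -12.1712. B = V − Δ·S = -101.1712.
Check: Δ(0,0)·S0 + B(0,0) = -12.1712 = V0.

(0,0): Delta=1.0000 Bond=-101.1712
V0=-12.1712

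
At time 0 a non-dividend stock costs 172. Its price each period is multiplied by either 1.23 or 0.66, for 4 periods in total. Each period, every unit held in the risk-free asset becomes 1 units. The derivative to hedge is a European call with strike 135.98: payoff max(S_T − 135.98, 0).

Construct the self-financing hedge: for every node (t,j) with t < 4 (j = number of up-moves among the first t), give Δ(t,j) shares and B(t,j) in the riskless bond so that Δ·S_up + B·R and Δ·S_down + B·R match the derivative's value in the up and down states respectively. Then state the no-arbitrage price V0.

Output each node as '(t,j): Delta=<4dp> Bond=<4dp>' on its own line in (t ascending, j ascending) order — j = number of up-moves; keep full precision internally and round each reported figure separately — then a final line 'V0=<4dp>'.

(0,0): Delta=0.7256 Bond=-66.3954
(1,0): Delta=0.4139 Bond=-31.0080
(1,1): Delta=0.8387 Bond=-90.3339
(2,0): Delta=0.0000 Bond=0.0000
(2,1): Delta=0.5641 Bond=-51.9840
(2,2): Delta=0.9384 Bond=-116.2765
(3,0): Delta=0.0000 Bond=0.0000
(3,1): Delta=0.0000 Bond=0.0000
(3,2): Delta=0.7688 Bond=-87.1497
(3,3): Delta=1.0000 Bond=-135.9800
V0=58.4065

The replicating-portfolio and risk-neutral prices coincide; use p* = (1−0.66)/(1.23−0.66) = 0.5965 for the latter.
At expiry t=4: V(4,0)=0.0000, V(4,1)=0.0000, V(4,2)=0.0000, V(4,3)=75.2656, V(4,4)=257.7050
  t=3,j=0: stock 49.4493 → up 60.8227 (V=0.0000), down 32.6365 (V=0.0000). Price 0.0000; hedge Δ=0.0000, bond B=0.0000.
  t=3,j=1: stock 92.1555 → up 113.3513 (V=0.0000), down 60.8227 (V=0.0000). Price 0.0000; hedge Δ=0.0000, bond B=0.0000.
  t=3,j=2: stock 171.7444 → up 211.2456 (V=75.2656), down 113.3513 (V=0.0000). Price 44.8953; hedge Δ=0.7688, bond B=-87.1497.
  t=3,j=3: stock 320.0691 → up 393.6850 (V=257.7050), down 211.2456 (V=75.2656). Price 184.0891; hedge Δ=1.0000, bond B=-135.9800.
  t=2,j=0: stock 74.9232 → up 92.1555 (V=0.0000), down 49.4493 (V=0.0000). Price 0.0000; hedge Δ=0.0000, bond B=0.0000.
  t=2,j=1: stock 139.6296 → up 171.7444 (V=44.8953), down 92.1555 (V=0.0000). Price 26.7796; hedge Δ=0.5641, bond B=-51.9840.
  t=2,j=2: stock 260.2188 → up 320.0691 (V=184.0891), down 171.7444 (V=44.8953). Price 127.9232; hedge Δ=0.9384, bond B=-116.2765.
  t=1,j=0: stock 113.5200 → up 139.6296 (V=26.7796), down 74.9232 (V=0.0000). Price 15.9738; hedge Δ=0.4139, bond B=-31.0080.
  t=1,j=1: stock 211.5600 → up 260.2188 (V=127.9232), down 139.6296 (V=26.7796). Price 87.1109; hedge Δ=0.8387, bond B=-90.3339.
  t=0,j=0: stock 172.0000 → up 211.5600 (V=87.1109), down 113.5200 (V=15.9738). Price 58.4065; hedge Δ=0.7256, bond B=-66.3954.
Root portfolio cost Δ·172+B reproduces V0=58.4065.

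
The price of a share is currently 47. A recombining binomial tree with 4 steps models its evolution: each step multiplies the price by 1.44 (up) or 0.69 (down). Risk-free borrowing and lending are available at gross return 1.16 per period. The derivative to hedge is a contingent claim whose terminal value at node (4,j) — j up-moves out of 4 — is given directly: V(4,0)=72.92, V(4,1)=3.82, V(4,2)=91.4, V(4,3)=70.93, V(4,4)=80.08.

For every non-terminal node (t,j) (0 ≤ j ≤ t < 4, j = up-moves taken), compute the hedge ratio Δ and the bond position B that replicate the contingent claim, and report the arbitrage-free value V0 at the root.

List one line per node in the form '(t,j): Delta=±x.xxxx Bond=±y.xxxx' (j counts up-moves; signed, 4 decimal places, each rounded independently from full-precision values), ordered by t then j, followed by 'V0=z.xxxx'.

Since d<R<u, set p* = (R−d)/(u−d) = 0.6267; price each node as the discounted p*-expectation of its children.
At expiry t=4: V(4,0)=72.9200, V(4,1)=3.8200, V(4,2)=91.4000, V(4,3)=70.9300, V(4,4)=80.0800
(3,0): S=15.4399. Δ = (V_up−V_dn)/(S_up−S_dn) = (3.8200−72.9200)/(22.2335−10.6535) = -5.9672. V = [p*·3.8200 + (1−p*)·72.9200]/1.16 = 25.5322. B = V − Δ·S = 117.6655.
(3,1): S=32.2224. Δ = (V_up−V_dn)/(S_up−S_dn) = (91.4000−3.8200)/(46.4003−22.2335) = 3.6240. V = [p*·91.4000 + (1−p*)·3.8200]/1.16 = 50.6064. B = V − Δ·S = -66.1669.
(3,2): S=67.2468. Δ = (V_up−V_dn)/(S_up−S_dn) = (70.9300−91.4000)/(96.8355−46.4003) = -0.4059. V = [p*·70.9300 + (1−p*)·91.4000]/1.16 = 67.7346. B = V − Δ·S = 95.0279.
(3,3): S=140.3412. Δ = (V_up−V_dn)/(S_up−S_dn) = (80.0800−70.9300)/(202.0914−96.8355) = 0.0869. V = [p*·80.0800 + (1−p*)·70.9300]/1.16 = 66.0897. B = V − Δ·S = 53.8897.
(2,0): S=22.3767. Δ = (V_up−V_dn)/(S_up−S_dn) = (50.6064−25.5322)/(32.2224−15.4399) = 1.4941. V = [p*·50.6064 + (1−p*)·25.5322]/1.16 = 35.5564. B = V − Δ·S = 2.1240.
(2,1): S=46.6992. Δ = (V_up−V_dn)/(S_up−S_dn) = (67.7346−50.6064)/(67.2468−32.2224) = 0.4890. V = [p*·67.7346 + (1−p*)·50.6064]/1.16 = 52.8794. B = V − Δ·S = 30.0418.
(2,2): S=97.4592. Δ = (V_up−V_dn)/(S_up−S_dn) = (66.0897−67.7346)/(140.3412−67.2468) = -0.0225. V = [p*·66.0897 + (1−p*)·67.7346]/1.16 = 57.5032. B = V − Δ·S = 59.6965.
(1,0): S=32.4300. Δ = (V_up−V_dn)/(S_up−S_dn) = (52.8794−35.5564)/(46.6992−22.3767) = 0.7122. V = [p*·52.8794 + (1−p*)·35.5564]/1.16 = 40.0105. B = V − Δ·S = 16.9131.
(1,1): S=67.6800. Δ = (V_up−V_dn)/(S_up−S_dn) = (57.5032−52.8794)/(97.4592−46.6992) = 0.0911. V = [p*·57.5032 + (1−p*)·52.8794]/1.16 = 48.0836. B = V − Δ·S = 41.9185.
(0,0): S=47.0000. Δ = (V_up−V_dn)/(S_up−S_dn) = (48.0836−40.0105)/(67.6800−32.4300) = 0.2290. V = [p*·48.0836 + (1−p*)·40.0105]/1.16 = 38.8531. B = V − Δ·S = 28.0889.
Root portfolio cost Δ·47+B reproduces V0=38.8531.

(0,0): Delta=0.2290 Bond=28.0889
(1,0): Delta=0.7122 Bond=16.9131
(1,1): Delta=0.0911 Bond=41.9185
(2,0): Delta=1.4941 Bond=2.1240
(2,1): Delta=0.4890 Bond=30.0418
(2,2): Delta=-0.0225 Bond=59.6965
(3,0): Delta=-5.9672 Bond=117.6655
(3,1): Delta=3.6240 Bond=-66.1669
(3,2): Delta=-0.4059 Bond=95.0279
(3,3): Delta=0.0869 Bond=53.8897
V0=38.8531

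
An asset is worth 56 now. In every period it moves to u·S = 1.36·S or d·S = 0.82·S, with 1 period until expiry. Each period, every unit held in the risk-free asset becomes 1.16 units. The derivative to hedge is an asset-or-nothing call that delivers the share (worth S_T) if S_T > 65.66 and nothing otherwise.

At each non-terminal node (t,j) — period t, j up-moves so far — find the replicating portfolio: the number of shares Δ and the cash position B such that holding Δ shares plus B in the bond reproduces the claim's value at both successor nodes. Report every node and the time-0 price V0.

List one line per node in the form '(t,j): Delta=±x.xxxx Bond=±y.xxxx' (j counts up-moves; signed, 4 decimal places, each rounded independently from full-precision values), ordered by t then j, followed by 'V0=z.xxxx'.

Risk-neutral probability p* = (R−d)/(u−d) = (1.16−0.82)/(1.36−0.82) = 0.6296.
Terminal payoffs: V(1,0)=0.0000, V(1,1)=76.1600
(0,0): S=56.0000. Δ = (V_up−V_dn)/(S_up−S_dn) = (76.1600−0.0000)/(76.1600−45.9200) = 2.5185. V = [p*·76.1600 + (1−p*)·0.0000]/1.16 = 41.3384. B = V − Δ·S = -99.6986.
Each (Δ,B) replicates both successor values, so the strategy is self-financing and V0 is arbitrage-free.

(0,0): Delta=2.5185 Bond=-99.6986
V0=41.3384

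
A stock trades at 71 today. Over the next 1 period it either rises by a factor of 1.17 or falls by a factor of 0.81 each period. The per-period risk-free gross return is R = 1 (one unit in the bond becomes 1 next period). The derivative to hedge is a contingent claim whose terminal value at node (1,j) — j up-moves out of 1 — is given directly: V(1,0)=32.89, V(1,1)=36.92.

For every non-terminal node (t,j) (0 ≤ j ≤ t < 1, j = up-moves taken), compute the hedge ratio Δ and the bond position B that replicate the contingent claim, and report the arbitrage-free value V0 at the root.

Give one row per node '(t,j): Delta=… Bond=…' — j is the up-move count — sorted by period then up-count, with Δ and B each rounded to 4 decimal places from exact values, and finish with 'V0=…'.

Under the risk-neutral measure, an up-move has probability p* = (R−d)/(u−d) = 0.5278 and values discount at R = 1.
Terminal payoffs: V(1,0)=32.8900, V(1,1)=36.9200
(0,0): S=71.0000. Δ = (V_up−V_dn)/(S_up−S_dn) = (36.9200−32.8900)/(83.0700−57.5100) = 0.1577. V = [p*·36.9200 + (1−p*)·32.8900]/1 = 35.0169. B = V − Δ·S = 23.8225.
Check: Δ(0,0)·S0 + B(0,0) = 35.0169 = V0.

(0,0): Delta=0.1577 Bond=23.8225
V0=35.0169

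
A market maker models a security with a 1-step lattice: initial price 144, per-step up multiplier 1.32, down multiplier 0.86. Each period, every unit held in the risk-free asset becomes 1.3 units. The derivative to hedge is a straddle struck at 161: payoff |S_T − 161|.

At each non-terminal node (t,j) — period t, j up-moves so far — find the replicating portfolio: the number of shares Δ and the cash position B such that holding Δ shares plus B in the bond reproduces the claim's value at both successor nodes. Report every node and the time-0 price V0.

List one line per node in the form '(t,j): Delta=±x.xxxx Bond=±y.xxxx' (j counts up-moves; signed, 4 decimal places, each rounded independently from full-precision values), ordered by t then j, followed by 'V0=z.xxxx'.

No-arbitrage ⇒ martingale measure with p* = (R−d)/(u−d) = 0.9565.
At expiry t=1: V(1,0)=37.1600, V(1,1)=29.0800
(0,0): S=144.0000. Δ = (V_up−V_dn)/(S_up−S_dn) = (29.0800−37.1600)/(190.0800−123.8400) = -0.1220. V = [p*·29.0800 + (1−p*)·37.1600]/1.3 = 22.6395. B = V − Δ·S = 40.2047.
Root portfolio cost Δ·144+B reproduces V0=22.6395.

(0,0): Delta=-0.1220 Bond=40.2047
V0=22.6395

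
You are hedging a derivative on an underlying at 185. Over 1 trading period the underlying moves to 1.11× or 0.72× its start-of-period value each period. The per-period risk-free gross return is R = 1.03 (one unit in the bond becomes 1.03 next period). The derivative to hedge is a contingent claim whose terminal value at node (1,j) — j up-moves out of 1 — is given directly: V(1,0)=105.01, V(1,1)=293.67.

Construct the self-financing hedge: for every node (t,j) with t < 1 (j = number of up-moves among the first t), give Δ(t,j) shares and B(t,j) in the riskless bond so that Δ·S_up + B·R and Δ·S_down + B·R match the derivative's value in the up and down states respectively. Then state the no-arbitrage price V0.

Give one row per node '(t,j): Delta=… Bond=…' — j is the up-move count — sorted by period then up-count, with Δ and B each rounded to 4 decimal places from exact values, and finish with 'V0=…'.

Risk-neutral probability p* = (R−d)/(u−d) = (1.03−0.72)/(1.11−0.72) = 0.7949.
Payoff layer (t=1): V(1,0)=105.0100, V(1,1)=293.6700
  t=0,j=0: stock 185.0000 → up 205.3500 (V=293.6700), down 133.2000 (V=105.0100). Price 247.5442; hedge Δ=2.6148, bond B=-236.1994.
Each (Δ,B) replicates both successor values, so the strategy is self-financing and V0 is arbitrage-free.

(0,0): Delta=2.6148 Bond=-236.1994
V0=247.5442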